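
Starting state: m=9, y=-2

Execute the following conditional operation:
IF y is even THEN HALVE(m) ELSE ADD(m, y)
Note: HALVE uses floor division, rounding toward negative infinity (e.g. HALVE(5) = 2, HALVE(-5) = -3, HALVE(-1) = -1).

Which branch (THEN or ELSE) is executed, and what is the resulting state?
Branch: THEN, Final state: m=4, y=-2

Evaluating condition: y is even
Condition is True, so THEN branch executes
After HALVE(m): m=4, y=-2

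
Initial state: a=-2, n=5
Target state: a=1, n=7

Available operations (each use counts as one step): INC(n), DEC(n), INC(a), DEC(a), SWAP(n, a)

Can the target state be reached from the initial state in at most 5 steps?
Yes

Path (5 steps): INC(n) → INC(n) → INC(a) → INC(a) → INC(a)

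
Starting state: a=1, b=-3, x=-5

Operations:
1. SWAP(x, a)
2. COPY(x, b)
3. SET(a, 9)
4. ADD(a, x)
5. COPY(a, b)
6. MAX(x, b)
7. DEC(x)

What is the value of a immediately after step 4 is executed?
a = 6

Tracing a through execution:
Initial: a = 1
After step 1 (SWAP(x, a)): a = -5
After step 2 (COPY(x, b)): a = -5
After step 3 (SET(a, 9)): a = 9
After step 4 (ADD(a, x)): a = 6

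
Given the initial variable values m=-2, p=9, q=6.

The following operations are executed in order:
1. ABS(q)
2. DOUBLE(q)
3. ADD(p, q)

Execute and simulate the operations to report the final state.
{m: -2, p: 21, q: 12}

Step-by-step execution:
Initial: m=-2, p=9, q=6
After step 1 (ABS(q)): m=-2, p=9, q=6
After step 2 (DOUBLE(q)): m=-2, p=9, q=12
After step 3 (ADD(p, q)): m=-2, p=21, q=12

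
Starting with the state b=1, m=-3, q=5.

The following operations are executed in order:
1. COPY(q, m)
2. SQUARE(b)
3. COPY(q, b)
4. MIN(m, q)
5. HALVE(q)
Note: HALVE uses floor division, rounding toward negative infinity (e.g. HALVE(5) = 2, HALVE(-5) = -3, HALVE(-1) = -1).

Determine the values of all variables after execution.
{b: 1, m: -3, q: 0}

Step-by-step execution:
Initial: b=1, m=-3, q=5
After step 1 (COPY(q, m)): b=1, m=-3, q=-3
After step 2 (SQUARE(b)): b=1, m=-3, q=-3
After step 3 (COPY(q, b)): b=1, m=-3, q=1
After step 4 (MIN(m, q)): b=1, m=-3, q=1
After step 5 (HALVE(q)): b=1, m=-3, q=0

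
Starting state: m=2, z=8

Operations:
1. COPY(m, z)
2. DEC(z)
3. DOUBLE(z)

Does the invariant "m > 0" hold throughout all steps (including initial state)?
Yes

The invariant holds at every step.

State at each step:
Initial: m=2, z=8
After step 1: m=8, z=8
After step 2: m=8, z=7
After step 3: m=8, z=14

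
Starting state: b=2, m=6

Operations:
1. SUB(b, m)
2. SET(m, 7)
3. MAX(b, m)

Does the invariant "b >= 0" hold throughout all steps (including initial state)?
No, violated after step 1

The invariant is violated after step 1.

State at each step:
Initial: b=2, m=6
After step 1: b=-4, m=6
After step 2: b=-4, m=7
After step 3: b=7, m=7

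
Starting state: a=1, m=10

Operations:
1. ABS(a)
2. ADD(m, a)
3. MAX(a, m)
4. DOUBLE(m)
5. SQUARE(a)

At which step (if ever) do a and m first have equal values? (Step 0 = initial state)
Step 3

a and m first become equal after step 3.

Comparing values at each step:
Initial: a=1, m=10
After step 1: a=1, m=10
After step 2: a=1, m=11
After step 3: a=11, m=11 ← equal!
After step 4: a=11, m=22
After step 5: a=121, m=22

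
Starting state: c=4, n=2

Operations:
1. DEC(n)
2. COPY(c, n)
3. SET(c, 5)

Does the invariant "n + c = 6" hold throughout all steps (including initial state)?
No, violated after step 1

The invariant is violated after step 1.

State at each step:
Initial: c=4, n=2
After step 1: c=4, n=1
After step 2: c=1, n=1
After step 3: c=5, n=1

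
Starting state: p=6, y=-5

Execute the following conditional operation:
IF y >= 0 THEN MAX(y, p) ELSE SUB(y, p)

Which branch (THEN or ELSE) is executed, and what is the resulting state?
Branch: ELSE, Final state: p=6, y=-11

Evaluating condition: y >= 0
y = -5
Condition is False, so ELSE branch executes
After SUB(y, p): p=6, y=-11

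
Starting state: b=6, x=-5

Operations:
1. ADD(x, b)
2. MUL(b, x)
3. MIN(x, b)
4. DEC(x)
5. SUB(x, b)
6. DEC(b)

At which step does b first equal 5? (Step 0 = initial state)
Step 6

Tracing b:
Initial: b = 6
After step 1: b = 6
After step 2: b = 6
After step 3: b = 6
After step 4: b = 6
After step 5: b = 6
After step 6: b = 5 ← first occurrence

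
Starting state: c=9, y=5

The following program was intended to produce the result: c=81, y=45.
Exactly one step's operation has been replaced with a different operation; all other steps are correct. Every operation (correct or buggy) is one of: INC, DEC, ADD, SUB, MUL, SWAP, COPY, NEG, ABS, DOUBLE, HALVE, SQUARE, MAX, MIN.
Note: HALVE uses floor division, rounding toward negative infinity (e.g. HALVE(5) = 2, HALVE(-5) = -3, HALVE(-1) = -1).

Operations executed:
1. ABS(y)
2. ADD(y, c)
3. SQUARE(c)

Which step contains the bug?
Step 2

Trace with buggy code:
Initial: c=9, y=5
After step 1: c=9, y=5
After step 2: c=9, y=14
After step 3: c=81, y=14
Actual final c=81, y=14 ≠ expected c=81, y=45.
Step 2 is the only position where a single-operation replacement can produce the expected result.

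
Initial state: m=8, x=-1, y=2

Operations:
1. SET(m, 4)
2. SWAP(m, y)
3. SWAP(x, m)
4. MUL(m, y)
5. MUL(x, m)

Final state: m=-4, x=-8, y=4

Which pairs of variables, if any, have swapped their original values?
None

Comparing initial and final values:
x: -1 → -8
y: 2 → 4
m: 8 → -4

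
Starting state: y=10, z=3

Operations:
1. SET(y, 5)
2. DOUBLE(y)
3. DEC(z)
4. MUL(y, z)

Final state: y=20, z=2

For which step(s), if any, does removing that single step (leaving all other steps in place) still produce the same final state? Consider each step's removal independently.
None - removing any single step changes the final result

Testing removal of each single step:
Without step 1: final = y=40, z=2 (different)
Without step 2: final = y=10, z=2 (different)
Without step 3: final = y=30, z=3 (different)
Without step 4: final = y=10, z=2 (different)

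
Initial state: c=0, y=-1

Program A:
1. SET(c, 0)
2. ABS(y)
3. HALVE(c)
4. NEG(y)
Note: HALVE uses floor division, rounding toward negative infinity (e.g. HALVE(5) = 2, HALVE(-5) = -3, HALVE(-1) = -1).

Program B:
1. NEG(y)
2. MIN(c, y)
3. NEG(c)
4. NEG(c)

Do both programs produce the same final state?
No

Program A final state: c=0, y=-1
Program B final state: c=0, y=1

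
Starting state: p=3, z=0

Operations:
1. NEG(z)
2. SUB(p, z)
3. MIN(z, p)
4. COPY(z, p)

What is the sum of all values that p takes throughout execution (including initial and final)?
15

Values of p at each step:
Initial: p = 3
After step 1: p = 3
After step 2: p = 3
After step 3: p = 3
After step 4: p = 3
Sum = 3 + 3 + 3 + 3 + 3 = 15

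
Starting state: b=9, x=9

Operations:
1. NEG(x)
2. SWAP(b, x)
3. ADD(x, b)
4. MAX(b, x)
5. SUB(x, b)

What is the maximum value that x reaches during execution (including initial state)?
9

Values of x at each step:
Initial: x = 9 ← maximum
After step 1: x = -9
After step 2: x = 9
After step 3: x = 0
After step 4: x = 0
After step 5: x = 0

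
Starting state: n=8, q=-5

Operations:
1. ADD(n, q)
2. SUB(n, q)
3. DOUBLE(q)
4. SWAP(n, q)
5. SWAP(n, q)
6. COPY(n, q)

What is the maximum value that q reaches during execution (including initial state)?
8

Values of q at each step:
Initial: q = -5
After step 1: q = -5
After step 2: q = -5
After step 3: q = -10
After step 4: q = 8 ← maximum
After step 5: q = -10
After step 6: q = -10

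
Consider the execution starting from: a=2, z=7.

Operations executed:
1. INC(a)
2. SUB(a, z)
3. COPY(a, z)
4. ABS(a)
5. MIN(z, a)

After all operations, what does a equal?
a = 7

Tracing execution:
Step 1: INC(a) → a = 3
Step 2: SUB(a, z) → a = -4
Step 3: COPY(a, z) → a = 7
Step 4: ABS(a) → a = 7
Step 5: MIN(z, a) → a = 7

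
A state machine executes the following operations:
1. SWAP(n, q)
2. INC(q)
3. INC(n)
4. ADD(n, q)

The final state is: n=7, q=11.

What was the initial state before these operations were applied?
n=10, q=-5

Working backwards:
Final state: n=7, q=11
Before step 4 (ADD(n, q)): n=-4, q=11
Before step 3 (INC(n)): n=-5, q=11
Before step 2 (INC(q)): n=-5, q=10
Before step 1 (SWAP(n, q)): n=10, q=-5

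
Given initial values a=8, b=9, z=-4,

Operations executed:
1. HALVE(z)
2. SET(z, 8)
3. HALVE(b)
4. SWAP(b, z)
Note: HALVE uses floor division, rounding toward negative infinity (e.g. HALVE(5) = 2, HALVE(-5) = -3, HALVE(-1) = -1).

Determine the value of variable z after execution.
z = 4

Tracing execution:
Step 1: HALVE(z) → z = -2
Step 2: SET(z, 8) → z = 8
Step 3: HALVE(b) → z = 8
Step 4: SWAP(b, z) → z = 4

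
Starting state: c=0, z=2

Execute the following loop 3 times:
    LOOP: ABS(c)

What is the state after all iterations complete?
c=0, z=2

Iteration trace:
Start: c=0, z=2
After iteration 1: c=0, z=2
After iteration 2: c=0, z=2
After iteration 3: c=0, z=2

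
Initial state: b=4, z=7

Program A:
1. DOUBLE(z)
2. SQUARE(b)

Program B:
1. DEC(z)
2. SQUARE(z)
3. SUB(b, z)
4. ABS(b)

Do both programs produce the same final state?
No

Program A final state: b=16, z=14
Program B final state: b=32, z=36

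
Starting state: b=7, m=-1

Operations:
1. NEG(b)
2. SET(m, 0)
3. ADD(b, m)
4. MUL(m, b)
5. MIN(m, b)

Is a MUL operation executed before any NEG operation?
No

First MUL: step 4
First NEG: step 1
Since 4 > 1, NEG comes first.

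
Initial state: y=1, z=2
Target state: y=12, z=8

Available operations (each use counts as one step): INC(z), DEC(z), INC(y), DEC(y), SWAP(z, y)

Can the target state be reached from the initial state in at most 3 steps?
No

The target state cannot be reached within 3 steps.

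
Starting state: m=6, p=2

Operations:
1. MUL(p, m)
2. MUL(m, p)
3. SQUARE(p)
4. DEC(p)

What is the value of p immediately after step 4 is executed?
p = 143

Tracing p through execution:
Initial: p = 2
After step 1 (MUL(p, m)): p = 12
After step 2 (MUL(m, p)): p = 12
After step 3 (SQUARE(p)): p = 144
After step 4 (DEC(p)): p = 143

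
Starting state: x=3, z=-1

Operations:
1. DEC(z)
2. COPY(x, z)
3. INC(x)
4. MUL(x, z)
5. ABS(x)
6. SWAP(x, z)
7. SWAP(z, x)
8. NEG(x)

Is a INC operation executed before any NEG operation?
Yes

First INC: step 3
First NEG: step 8
Since 3 < 8, INC comes first.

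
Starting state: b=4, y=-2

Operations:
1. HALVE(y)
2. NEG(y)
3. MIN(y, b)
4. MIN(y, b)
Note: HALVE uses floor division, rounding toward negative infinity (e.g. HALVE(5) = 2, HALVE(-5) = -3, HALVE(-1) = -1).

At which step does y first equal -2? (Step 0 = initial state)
Step 0

Tracing y:
Initial: y = -2 ← first occurrence
After step 1: y = -1
After step 2: y = 1
After step 3: y = 1
After step 4: y = 1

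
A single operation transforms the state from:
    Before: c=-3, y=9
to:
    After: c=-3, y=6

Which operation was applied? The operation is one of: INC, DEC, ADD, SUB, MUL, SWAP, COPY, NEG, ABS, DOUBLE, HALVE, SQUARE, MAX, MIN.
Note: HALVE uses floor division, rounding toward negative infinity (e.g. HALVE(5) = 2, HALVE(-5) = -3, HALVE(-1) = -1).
ADD(y, c)

Analyzing the change:
Before: c=-3, y=9
After: c=-3, y=6
Variable y changed from 9 to 6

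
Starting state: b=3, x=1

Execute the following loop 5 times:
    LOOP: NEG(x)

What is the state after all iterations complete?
b=3, x=-1

Iteration trace:
Start: b=3, x=1
After iteration 1: b=3, x=-1
After iteration 2: b=3, x=1
After iteration 3: b=3, x=-1
After iteration 4: b=3, x=1
After iteration 5: b=3, x=-1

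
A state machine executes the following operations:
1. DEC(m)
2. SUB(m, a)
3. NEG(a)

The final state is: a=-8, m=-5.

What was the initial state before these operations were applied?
a=8, m=4

Working backwards:
Final state: a=-8, m=-5
Before step 3 (NEG(a)): a=8, m=-5
Before step 2 (SUB(m, a)): a=8, m=3
Before step 1 (DEC(m)): a=8, m=4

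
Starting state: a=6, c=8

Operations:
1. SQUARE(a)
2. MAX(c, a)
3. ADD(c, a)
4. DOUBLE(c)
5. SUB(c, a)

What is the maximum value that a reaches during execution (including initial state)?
36

Values of a at each step:
Initial: a = 6
After step 1: a = 36 ← maximum
After step 2: a = 36
After step 3: a = 36
After step 4: a = 36
After step 5: a = 36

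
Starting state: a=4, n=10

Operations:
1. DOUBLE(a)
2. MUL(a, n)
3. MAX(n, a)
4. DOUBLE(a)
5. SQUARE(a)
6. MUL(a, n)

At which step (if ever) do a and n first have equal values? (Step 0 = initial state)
Step 3

a and n first become equal after step 3.

Comparing values at each step:
Initial: a=4, n=10
After step 1: a=8, n=10
After step 2: a=80, n=10
After step 3: a=80, n=80 ← equal!
After step 4: a=160, n=80
After step 5: a=25600, n=80
After step 6: a=2048000, n=80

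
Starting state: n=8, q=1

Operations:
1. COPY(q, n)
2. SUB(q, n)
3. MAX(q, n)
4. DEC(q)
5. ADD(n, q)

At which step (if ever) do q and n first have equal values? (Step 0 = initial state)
Step 1

q and n first become equal after step 1.

Comparing values at each step:
Initial: q=1, n=8
After step 1: q=8, n=8 ← equal!
After step 2: q=0, n=8
After step 3: q=8, n=8 ← equal!
After step 4: q=7, n=8
After step 5: q=7, n=15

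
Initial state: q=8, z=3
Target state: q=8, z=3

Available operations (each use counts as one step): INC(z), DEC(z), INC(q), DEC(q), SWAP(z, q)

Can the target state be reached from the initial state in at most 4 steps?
Yes

Path (0 steps): 0 steps (already at target)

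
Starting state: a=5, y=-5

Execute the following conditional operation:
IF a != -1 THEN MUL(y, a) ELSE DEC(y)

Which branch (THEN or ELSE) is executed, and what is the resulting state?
Branch: THEN, Final state: a=5, y=-25

Evaluating condition: a != -1
a = 5
Condition is True, so THEN branch executes
After MUL(y, a): a=5, y=-25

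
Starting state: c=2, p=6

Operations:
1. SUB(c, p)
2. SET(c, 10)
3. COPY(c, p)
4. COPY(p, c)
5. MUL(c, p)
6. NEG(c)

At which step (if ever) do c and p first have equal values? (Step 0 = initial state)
Step 3

c and p first become equal after step 3.

Comparing values at each step:
Initial: c=2, p=6
After step 1: c=-4, p=6
After step 2: c=10, p=6
After step 3: c=6, p=6 ← equal!
After step 4: c=6, p=6 ← equal!
After step 5: c=36, p=6
After step 6: c=-36, p=6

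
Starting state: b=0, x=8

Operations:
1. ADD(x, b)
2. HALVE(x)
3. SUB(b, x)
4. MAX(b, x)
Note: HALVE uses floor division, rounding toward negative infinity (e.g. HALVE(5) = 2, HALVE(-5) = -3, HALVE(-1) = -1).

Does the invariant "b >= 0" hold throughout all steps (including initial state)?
No, violated after step 3

The invariant is violated after step 3.

State at each step:
Initial: b=0, x=8
After step 1: b=0, x=8
After step 2: b=0, x=4
After step 3: b=-4, x=4
After step 4: b=4, x=4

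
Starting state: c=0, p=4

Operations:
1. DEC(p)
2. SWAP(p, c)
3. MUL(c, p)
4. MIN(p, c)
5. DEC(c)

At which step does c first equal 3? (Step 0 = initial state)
Step 2

Tracing c:
Initial: c = 0
After step 1: c = 0
After step 2: c = 3 ← first occurrence
After step 3: c = 0
After step 4: c = 0
After step 5: c = -1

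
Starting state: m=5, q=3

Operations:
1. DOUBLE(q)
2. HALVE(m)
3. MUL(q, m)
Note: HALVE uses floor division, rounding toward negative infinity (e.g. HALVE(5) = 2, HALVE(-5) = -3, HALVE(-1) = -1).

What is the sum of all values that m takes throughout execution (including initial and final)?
14

Values of m at each step:
Initial: m = 5
After step 1: m = 5
After step 2: m = 2
After step 3: m = 2
Sum = 5 + 5 + 2 + 2 = 14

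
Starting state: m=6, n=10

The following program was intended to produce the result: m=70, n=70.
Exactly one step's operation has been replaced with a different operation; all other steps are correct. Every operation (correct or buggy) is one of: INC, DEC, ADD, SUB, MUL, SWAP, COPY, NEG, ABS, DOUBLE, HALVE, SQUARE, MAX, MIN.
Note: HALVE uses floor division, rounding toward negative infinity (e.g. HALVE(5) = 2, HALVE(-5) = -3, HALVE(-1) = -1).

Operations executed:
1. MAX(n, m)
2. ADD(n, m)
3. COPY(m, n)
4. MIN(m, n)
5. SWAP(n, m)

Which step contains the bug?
Step 1

Trace with buggy code:
Initial: m=6, n=10
After step 1: m=6, n=10
After step 2: m=6, n=16
After step 3: m=16, n=16
After step 4: m=16, n=16
After step 5: m=16, n=16
Actual final m=16, n=16 ≠ expected m=70, n=70.
Step 1 is the only position where a single-operation replacement can produce the expected result.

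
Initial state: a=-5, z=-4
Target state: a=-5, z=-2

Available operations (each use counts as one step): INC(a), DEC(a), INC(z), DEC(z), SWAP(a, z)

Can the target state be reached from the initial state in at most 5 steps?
Yes

Path (2 steps): INC(z) → INC(z)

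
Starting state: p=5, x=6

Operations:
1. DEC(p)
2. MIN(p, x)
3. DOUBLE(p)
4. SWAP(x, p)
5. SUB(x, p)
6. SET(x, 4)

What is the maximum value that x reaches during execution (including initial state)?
8

Values of x at each step:
Initial: x = 6
After step 1: x = 6
After step 2: x = 6
After step 3: x = 6
After step 4: x = 8 ← maximum
After step 5: x = 2
After step 6: x = 4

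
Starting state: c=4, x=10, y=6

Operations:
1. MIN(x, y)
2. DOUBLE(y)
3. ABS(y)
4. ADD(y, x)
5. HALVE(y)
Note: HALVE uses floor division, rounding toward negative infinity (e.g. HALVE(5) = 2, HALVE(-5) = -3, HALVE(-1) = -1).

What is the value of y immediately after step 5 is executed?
y = 9

Tracing y through execution:
Initial: y = 6
After step 1 (MIN(x, y)): y = 6
After step 2 (DOUBLE(y)): y = 12
After step 3 (ABS(y)): y = 12
After step 4 (ADD(y, x)): y = 18
After step 5 (HALVE(y)): y = 9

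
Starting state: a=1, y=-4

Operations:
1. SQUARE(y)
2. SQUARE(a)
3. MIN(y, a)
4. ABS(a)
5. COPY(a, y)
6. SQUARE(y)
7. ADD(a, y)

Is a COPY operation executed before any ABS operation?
No

First COPY: step 5
First ABS: step 4
Since 5 > 4, ABS comes first.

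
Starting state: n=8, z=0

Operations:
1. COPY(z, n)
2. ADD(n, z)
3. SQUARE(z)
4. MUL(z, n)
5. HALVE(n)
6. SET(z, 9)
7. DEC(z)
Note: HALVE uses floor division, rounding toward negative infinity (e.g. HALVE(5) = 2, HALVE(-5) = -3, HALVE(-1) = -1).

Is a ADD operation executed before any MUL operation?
Yes

First ADD: step 2
First MUL: step 4
Since 2 < 4, ADD comes first.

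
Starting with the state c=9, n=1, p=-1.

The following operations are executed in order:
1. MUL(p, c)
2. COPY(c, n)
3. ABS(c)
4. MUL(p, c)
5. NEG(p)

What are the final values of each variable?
{c: 1, n: 1, p: 9}

Step-by-step execution:
Initial: c=9, n=1, p=-1
After step 1 (MUL(p, c)): c=9, n=1, p=-9
After step 2 (COPY(c, n)): c=1, n=1, p=-9
After step 3 (ABS(c)): c=1, n=1, p=-9
After step 4 (MUL(p, c)): c=1, n=1, p=-9
After step 5 (NEG(p)): c=1, n=1, p=9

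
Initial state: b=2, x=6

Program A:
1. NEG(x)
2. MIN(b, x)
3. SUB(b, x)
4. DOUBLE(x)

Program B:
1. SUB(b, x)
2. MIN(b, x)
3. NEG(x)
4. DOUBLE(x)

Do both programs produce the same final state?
No

Program A final state: b=0, x=-12
Program B final state: b=-4, x=-12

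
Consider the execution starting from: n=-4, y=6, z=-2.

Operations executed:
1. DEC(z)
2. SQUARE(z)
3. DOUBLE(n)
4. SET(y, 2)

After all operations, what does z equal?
z = 9

Tracing execution:
Step 1: DEC(z) → z = -3
Step 2: SQUARE(z) → z = 9
Step 3: DOUBLE(n) → z = 9
Step 4: SET(y, 2) → z = 9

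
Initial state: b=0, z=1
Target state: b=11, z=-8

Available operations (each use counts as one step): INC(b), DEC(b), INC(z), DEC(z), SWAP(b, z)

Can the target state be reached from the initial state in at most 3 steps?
No

The target state cannot be reached within 3 steps.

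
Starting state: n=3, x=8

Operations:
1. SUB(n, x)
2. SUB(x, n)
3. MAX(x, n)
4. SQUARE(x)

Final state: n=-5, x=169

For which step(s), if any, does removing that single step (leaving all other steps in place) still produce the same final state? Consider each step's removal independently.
Step(s) 3

Testing removal of each single step:
Without step 1: final = n=3, x=25 (different)
Without step 2: final = n=-5, x=64 (different)
Without step 3: final = n=-5, x=169 (same)
Without step 4: final = n=-5, x=13 (different)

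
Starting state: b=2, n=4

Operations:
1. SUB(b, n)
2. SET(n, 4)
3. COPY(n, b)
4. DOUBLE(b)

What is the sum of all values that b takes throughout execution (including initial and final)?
-8

Values of b at each step:
Initial: b = 2
After step 1: b = -2
After step 2: b = -2
After step 3: b = -2
After step 4: b = -4
Sum = 2 + -2 + -2 + -2 + -4 = -8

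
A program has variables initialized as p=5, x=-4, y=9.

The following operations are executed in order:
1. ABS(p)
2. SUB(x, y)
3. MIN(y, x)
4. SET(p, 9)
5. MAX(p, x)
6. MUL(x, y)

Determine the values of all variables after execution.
{p: 9, x: 169, y: -13}

Step-by-step execution:
Initial: p=5, x=-4, y=9
After step 1 (ABS(p)): p=5, x=-4, y=9
After step 2 (SUB(x, y)): p=5, x=-13, y=9
After step 3 (MIN(y, x)): p=5, x=-13, y=-13
After step 4 (SET(p, 9)): p=9, x=-13, y=-13
After step 5 (MAX(p, x)): p=9, x=-13, y=-13
After step 6 (MUL(x, y)): p=9, x=169, y=-13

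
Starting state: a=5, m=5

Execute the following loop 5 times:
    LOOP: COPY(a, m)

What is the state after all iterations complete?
a=5, m=5

Iteration trace:
Start: a=5, m=5
After iteration 1: a=5, m=5
After iteration 2: a=5, m=5
After iteration 3: a=5, m=5
After iteration 4: a=5, m=5
After iteration 5: a=5, m=5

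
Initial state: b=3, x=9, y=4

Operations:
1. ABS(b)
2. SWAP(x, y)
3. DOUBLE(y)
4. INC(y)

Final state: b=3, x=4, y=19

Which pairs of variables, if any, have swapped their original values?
None

Comparing initial and final values:
b: 3 → 3
y: 4 → 19
x: 9 → 4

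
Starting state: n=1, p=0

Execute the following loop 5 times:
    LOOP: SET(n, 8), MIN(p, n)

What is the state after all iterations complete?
n=8, p=0

Iteration trace:
Start: n=1, p=0
After iteration 1: n=8, p=0
After iteration 2: n=8, p=0
After iteration 3: n=8, p=0
After iteration 4: n=8, p=0
After iteration 5: n=8, p=0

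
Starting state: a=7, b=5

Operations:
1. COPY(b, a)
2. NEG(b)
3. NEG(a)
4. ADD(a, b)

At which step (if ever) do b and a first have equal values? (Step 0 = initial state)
Step 1

b and a first become equal after step 1.

Comparing values at each step:
Initial: b=5, a=7
After step 1: b=7, a=7 ← equal!
After step 2: b=-7, a=7
After step 3: b=-7, a=-7 ← equal!
After step 4: b=-7, a=-14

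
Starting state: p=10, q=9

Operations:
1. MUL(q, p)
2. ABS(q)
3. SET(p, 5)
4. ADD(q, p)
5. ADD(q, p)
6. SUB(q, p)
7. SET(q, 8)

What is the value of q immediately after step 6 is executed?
q = 95

Tracing q through execution:
Initial: q = 9
After step 1 (MUL(q, p)): q = 90
After step 2 (ABS(q)): q = 90
After step 3 (SET(p, 5)): q = 90
After step 4 (ADD(q, p)): q = 95
After step 5 (ADD(q, p)): q = 100
After step 6 (SUB(q, p)): q = 95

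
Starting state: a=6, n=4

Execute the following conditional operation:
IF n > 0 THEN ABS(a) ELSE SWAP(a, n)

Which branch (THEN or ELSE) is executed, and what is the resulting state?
Branch: THEN, Final state: a=6, n=4

Evaluating condition: n > 0
n = 4
Condition is True, so THEN branch executes
After ABS(a): a=6, n=4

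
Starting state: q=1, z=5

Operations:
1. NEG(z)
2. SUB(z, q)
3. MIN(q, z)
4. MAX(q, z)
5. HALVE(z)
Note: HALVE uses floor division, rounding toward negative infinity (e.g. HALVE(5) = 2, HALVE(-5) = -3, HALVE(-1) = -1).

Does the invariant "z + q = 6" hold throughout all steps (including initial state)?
No, violated after step 1

The invariant is violated after step 1.

State at each step:
Initial: q=1, z=5
After step 1: q=1, z=-5
After step 2: q=1, z=-6
After step 3: q=-6, z=-6
After step 4: q=-6, z=-6
After step 5: q=-6, z=-3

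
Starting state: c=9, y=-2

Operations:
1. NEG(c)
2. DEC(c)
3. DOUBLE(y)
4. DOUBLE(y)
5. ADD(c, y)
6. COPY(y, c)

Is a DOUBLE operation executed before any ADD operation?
Yes

First DOUBLE: step 3
First ADD: step 5
Since 3 < 5, DOUBLE comes first.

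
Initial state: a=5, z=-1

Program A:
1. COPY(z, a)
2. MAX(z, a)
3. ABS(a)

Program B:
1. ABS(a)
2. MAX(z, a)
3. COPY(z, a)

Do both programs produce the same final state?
Yes

Program A final state: a=5, z=5
Program B final state: a=5, z=5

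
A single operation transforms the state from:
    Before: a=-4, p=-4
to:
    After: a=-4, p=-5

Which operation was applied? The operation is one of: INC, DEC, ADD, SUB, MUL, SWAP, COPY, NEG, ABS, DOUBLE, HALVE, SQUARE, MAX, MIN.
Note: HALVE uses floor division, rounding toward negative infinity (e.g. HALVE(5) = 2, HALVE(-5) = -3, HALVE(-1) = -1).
DEC(p)

Analyzing the change:
Before: a=-4, p=-4
After: a=-4, p=-5
Variable p changed from -4 to -5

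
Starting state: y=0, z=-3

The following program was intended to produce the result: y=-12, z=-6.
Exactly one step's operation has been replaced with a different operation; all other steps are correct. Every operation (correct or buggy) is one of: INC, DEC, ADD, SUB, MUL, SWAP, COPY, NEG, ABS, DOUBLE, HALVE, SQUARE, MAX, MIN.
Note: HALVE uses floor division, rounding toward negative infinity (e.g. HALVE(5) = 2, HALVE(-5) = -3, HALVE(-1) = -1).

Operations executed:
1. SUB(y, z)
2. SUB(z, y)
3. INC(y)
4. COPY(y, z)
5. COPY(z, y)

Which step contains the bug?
Step 5

Trace with buggy code:
Initial: y=0, z=-3
After step 1: y=3, z=-3
After step 2: y=3, z=-6
After step 3: y=4, z=-6
After step 4: y=-6, z=-6
After step 5: y=-6, z=-6
Actual final y=-6, z=-6 ≠ expected y=-12, z=-6.
Step 5 is the only position where a single-operation replacement can produce the expected result.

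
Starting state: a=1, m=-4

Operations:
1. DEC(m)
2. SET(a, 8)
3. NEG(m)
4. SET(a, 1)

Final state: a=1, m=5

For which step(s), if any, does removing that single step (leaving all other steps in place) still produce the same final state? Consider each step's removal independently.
Step(s) 2

Testing removal of each single step:
Without step 1: final = a=1, m=4 (different)
Without step 2: final = a=1, m=5 (same)
Without step 3: final = a=1, m=-5 (different)
Without step 4: final = a=8, m=5 (different)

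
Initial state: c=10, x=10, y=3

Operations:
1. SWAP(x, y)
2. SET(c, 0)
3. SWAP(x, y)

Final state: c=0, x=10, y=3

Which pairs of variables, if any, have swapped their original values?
None

Comparing initial and final values:
c: 10 → 0
y: 3 → 3
x: 10 → 10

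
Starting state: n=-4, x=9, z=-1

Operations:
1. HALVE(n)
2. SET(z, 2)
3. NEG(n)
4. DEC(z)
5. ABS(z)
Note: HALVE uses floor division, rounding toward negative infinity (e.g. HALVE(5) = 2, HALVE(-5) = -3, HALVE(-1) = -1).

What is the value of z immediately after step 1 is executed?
z = -1

Tracing z through execution:
Initial: z = -1
After step 1 (HALVE(n)): z = -1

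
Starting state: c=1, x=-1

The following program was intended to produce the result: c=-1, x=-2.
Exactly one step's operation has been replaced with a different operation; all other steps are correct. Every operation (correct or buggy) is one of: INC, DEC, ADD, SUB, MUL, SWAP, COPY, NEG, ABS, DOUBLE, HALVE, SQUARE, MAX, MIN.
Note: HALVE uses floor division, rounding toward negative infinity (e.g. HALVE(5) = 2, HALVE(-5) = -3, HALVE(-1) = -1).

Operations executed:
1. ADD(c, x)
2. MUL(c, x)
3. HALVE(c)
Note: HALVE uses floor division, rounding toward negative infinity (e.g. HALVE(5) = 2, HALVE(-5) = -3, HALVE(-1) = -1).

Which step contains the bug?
Step 1

Trace with buggy code:
Initial: c=1, x=-1
After step 1: c=0, x=-1
After step 2: c=0, x=-1
After step 3: c=0, x=-1
Actual final c=0, x=-1 ≠ expected c=-1, x=-2.
Step 1 is the only position where a single-operation replacement can produce the expected result.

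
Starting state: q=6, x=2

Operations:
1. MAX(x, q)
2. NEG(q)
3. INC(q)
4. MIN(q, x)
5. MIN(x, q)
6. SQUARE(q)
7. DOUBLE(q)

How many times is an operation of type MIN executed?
2

Counting MIN operations:
Step 4: MIN(q, x) ← MIN
Step 5: MIN(x, q) ← MIN
Total: 2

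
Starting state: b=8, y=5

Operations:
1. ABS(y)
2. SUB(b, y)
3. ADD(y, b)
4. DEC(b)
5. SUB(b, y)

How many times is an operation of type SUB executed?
2

Counting SUB operations:
Step 2: SUB(b, y) ← SUB
Step 5: SUB(b, y) ← SUB
Total: 2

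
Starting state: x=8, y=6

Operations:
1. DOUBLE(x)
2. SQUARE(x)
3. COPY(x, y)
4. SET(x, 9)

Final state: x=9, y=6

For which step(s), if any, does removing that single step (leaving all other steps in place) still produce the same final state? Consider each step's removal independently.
Step(s) 1, 2, 3

Testing removal of each single step:
Without step 1: final = x=9, y=6 (same)
Without step 2: final = x=9, y=6 (same)
Without step 3: final = x=9, y=6 (same)
Without step 4: final = x=6, y=6 (different)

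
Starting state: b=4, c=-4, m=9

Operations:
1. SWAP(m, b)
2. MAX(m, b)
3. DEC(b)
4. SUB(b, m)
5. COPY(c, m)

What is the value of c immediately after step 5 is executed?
c = 9

Tracing c through execution:
Initial: c = -4
After step 1 (SWAP(m, b)): c = -4
After step 2 (MAX(m, b)): c = -4
After step 3 (DEC(b)): c = -4
After step 4 (SUB(b, m)): c = -4
After step 5 (COPY(c, m)): c = 9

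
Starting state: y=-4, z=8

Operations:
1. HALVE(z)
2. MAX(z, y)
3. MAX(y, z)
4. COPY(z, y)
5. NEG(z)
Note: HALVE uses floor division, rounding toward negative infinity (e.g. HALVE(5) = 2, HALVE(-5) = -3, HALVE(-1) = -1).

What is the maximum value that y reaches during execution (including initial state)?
4

Values of y at each step:
Initial: y = -4
After step 1: y = -4
After step 2: y = -4
After step 3: y = 4 ← maximum
After step 4: y = 4
After step 5: y = 4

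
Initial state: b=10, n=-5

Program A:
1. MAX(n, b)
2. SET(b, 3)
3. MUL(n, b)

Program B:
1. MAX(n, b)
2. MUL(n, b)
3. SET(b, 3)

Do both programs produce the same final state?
No

Program A final state: b=3, n=30
Program B final state: b=3, n=100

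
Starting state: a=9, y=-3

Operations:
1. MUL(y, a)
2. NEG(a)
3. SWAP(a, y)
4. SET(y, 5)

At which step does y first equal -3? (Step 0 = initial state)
Step 0

Tracing y:
Initial: y = -3 ← first occurrence
After step 1: y = -27
After step 2: y = -27
After step 3: y = -9
After step 4: y = 5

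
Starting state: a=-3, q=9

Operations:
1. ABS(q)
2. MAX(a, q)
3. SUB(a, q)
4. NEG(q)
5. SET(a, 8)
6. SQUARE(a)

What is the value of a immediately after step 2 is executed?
a = 9

Tracing a through execution:
Initial: a = -3
After step 1 (ABS(q)): a = -3
After step 2 (MAX(a, q)): a = 9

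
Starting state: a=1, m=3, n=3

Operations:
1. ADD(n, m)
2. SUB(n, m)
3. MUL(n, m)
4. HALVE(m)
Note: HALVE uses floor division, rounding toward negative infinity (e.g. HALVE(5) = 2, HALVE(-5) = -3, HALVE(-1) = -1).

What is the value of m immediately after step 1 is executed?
m = 3

Tracing m through execution:
Initial: m = 3
After step 1 (ADD(n, m)): m = 3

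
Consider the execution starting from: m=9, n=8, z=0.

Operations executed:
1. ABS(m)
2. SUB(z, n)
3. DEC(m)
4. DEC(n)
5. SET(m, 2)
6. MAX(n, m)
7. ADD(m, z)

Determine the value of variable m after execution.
m = -6

Tracing execution:
Step 1: ABS(m) → m = 9
Step 2: SUB(z, n) → m = 9
Step 3: DEC(m) → m = 8
Step 4: DEC(n) → m = 8
Step 5: SET(m, 2) → m = 2
Step 6: MAX(n, m) → m = 2
Step 7: ADD(m, z) → m = -6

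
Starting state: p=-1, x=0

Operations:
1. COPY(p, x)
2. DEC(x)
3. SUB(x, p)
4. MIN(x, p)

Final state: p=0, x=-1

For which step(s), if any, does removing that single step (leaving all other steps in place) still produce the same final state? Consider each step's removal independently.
Step(s) 3, 4

Testing removal of each single step:
Without step 1: final = p=-1, x=-1 (different)
Without step 2: final = p=0, x=0 (different)
Without step 3: final = p=0, x=-1 (same)
Without step 4: final = p=0, x=-1 (same)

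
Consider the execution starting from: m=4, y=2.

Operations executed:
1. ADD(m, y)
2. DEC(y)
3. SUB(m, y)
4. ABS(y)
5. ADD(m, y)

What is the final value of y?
y = 1

Tracing execution:
Step 1: ADD(m, y) → y = 2
Step 2: DEC(y) → y = 1
Step 3: SUB(m, y) → y = 1
Step 4: ABS(y) → y = 1
Step 5: ADD(m, y) → y = 1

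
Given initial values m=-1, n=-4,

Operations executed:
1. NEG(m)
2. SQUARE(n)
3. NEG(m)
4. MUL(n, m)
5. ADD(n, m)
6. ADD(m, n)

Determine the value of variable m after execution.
m = -18

Tracing execution:
Step 1: NEG(m) → m = 1
Step 2: SQUARE(n) → m = 1
Step 3: NEG(m) → m = -1
Step 4: MUL(n, m) → m = -1
Step 5: ADD(n, m) → m = -1
Step 6: ADD(m, n) → m = -18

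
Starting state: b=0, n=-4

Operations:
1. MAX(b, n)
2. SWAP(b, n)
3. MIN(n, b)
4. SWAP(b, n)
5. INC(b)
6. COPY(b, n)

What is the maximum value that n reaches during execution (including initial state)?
0

Values of n at each step:
Initial: n = -4
After step 1: n = -4
After step 2: n = 0 ← maximum
After step 3: n = -4
After step 4: n = -4
After step 5: n = -4
After step 6: n = -4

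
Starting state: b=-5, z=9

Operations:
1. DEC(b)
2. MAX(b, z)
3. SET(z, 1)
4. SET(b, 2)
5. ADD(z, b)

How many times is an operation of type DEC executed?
1

Counting DEC operations:
Step 1: DEC(b) ← DEC
Total: 1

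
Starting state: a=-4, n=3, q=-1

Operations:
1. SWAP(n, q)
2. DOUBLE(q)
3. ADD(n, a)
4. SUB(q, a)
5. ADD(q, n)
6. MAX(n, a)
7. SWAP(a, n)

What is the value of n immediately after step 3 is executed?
n = -5

Tracing n through execution:
Initial: n = 3
After step 1 (SWAP(n, q)): n = -1
After step 2 (DOUBLE(q)): n = -1
After step 3 (ADD(n, a)): n = -5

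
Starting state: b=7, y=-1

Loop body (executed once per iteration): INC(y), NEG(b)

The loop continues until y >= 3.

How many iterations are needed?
4

Tracing iterations:
Initial: b=7, y=-1
After iteration 1: b=-7, y=0
After iteration 2: b=7, y=1
After iteration 3: b=-7, y=2
After iteration 4: b=7, y=3
y >= 3 now holds, so the loop exits after 4 iterations.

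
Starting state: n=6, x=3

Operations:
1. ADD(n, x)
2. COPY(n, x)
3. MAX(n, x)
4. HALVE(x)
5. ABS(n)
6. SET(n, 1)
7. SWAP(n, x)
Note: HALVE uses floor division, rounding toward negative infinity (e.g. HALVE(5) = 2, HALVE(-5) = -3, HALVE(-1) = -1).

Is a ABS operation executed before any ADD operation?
No

First ABS: step 5
First ADD: step 1
Since 5 > 1, ADD comes first.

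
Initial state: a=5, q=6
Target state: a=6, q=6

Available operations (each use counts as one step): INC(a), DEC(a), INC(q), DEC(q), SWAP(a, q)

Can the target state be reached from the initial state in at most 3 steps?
Yes

Path (1 step): INC(a)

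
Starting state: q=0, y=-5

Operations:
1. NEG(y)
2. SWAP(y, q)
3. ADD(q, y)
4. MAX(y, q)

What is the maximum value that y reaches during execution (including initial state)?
5

Values of y at each step:
Initial: y = -5
After step 1: y = 5 ← maximum
After step 2: y = 0
After step 3: y = 0
After step 4: y = 5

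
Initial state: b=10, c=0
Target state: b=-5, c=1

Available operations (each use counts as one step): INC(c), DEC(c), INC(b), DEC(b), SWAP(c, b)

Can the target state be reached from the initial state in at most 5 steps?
No

The target state cannot be reached within 5 steps.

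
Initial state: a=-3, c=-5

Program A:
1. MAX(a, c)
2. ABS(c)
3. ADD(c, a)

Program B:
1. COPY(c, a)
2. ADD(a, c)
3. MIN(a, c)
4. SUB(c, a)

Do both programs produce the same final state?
No

Program A final state: a=-3, c=2
Program B final state: a=-6, c=3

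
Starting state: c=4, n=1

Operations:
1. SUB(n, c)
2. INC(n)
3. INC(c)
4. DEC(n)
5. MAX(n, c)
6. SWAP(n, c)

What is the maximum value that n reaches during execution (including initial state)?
5

Values of n at each step:
Initial: n = 1
After step 1: n = -3
After step 2: n = -2
After step 3: n = -2
After step 4: n = -3
After step 5: n = 5 ← maximum
After step 6: n = 5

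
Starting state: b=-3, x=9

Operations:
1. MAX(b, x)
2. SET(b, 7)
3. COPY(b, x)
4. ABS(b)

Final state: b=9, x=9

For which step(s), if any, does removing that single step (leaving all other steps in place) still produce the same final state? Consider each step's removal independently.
Step(s) 1, 2, 4

Testing removal of each single step:
Without step 1: final = b=9, x=9 (same)
Without step 2: final = b=9, x=9 (same)
Without step 3: final = b=7, x=9 (different)
Without step 4: final = b=9, x=9 (same)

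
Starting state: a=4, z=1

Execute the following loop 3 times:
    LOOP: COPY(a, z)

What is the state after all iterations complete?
a=1, z=1

Iteration trace:
Start: a=4, z=1
After iteration 1: a=1, z=1
After iteration 2: a=1, z=1
After iteration 3: a=1, z=1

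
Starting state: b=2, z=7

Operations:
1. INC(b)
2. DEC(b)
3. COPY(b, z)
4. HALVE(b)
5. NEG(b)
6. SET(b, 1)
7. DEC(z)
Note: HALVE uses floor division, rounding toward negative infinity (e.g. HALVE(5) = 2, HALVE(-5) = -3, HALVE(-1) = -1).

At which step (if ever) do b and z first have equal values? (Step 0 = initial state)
Step 3

b and z first become equal after step 3.

Comparing values at each step:
Initial: b=2, z=7
After step 1: b=3, z=7
After step 2: b=2, z=7
After step 3: b=7, z=7 ← equal!
After step 4: b=3, z=7
After step 5: b=-3, z=7
After step 6: b=1, z=7
After step 7: b=1, z=6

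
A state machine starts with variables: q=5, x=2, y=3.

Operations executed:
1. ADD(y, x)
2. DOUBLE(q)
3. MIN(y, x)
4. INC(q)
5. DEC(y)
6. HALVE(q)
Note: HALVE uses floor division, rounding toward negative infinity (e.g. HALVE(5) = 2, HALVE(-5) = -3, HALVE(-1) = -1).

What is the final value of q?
q = 5

Tracing execution:
Step 1: ADD(y, x) → q = 5
Step 2: DOUBLE(q) → q = 10
Step 3: MIN(y, x) → q = 10
Step 4: INC(q) → q = 11
Step 5: DEC(y) → q = 11
Step 6: HALVE(q) → q = 5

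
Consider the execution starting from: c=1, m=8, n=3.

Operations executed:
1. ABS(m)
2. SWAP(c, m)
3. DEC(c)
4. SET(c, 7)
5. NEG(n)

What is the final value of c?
c = 7

Tracing execution:
Step 1: ABS(m) → c = 1
Step 2: SWAP(c, m) → c = 8
Step 3: DEC(c) → c = 7
Step 4: SET(c, 7) → c = 7
Step 5: NEG(n) → c = 7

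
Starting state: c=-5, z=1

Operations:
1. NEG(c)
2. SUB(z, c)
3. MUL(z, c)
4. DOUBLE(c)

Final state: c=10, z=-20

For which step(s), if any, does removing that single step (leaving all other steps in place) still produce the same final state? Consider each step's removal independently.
None - removing any single step changes the final result

Testing removal of each single step:
Without step 1: final = c=-10, z=-30 (different)
Without step 2: final = c=10, z=5 (different)
Without step 3: final = c=10, z=-4 (different)
Without step 4: final = c=5, z=-20 (different)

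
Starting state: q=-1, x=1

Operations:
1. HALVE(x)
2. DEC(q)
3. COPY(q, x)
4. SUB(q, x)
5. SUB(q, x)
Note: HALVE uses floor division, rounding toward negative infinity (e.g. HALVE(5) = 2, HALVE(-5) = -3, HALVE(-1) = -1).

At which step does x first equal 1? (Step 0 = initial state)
Step 0

Tracing x:
Initial: x = 1 ← first occurrence
After step 1: x = 0
After step 2: x = 0
After step 3: x = 0
After step 4: x = 0
After step 5: x = 0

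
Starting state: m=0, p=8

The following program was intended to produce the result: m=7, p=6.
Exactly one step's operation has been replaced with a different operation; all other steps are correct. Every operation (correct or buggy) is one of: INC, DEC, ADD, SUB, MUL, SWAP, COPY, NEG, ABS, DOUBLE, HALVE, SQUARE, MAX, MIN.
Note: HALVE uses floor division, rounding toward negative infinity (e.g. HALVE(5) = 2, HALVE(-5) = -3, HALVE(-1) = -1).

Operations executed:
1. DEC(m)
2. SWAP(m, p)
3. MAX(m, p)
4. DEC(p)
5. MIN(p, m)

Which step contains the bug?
Step 2

Trace with buggy code:
Initial: m=0, p=8
After step 1: m=-1, p=8
After step 2: m=8, p=-1
After step 3: m=8, p=-1
After step 4: m=8, p=-2
After step 5: m=8, p=-2
Actual final m=8, p=-2 ≠ expected m=7, p=6.
Step 2 is the only position where a single-operation replacement can produce the expected result.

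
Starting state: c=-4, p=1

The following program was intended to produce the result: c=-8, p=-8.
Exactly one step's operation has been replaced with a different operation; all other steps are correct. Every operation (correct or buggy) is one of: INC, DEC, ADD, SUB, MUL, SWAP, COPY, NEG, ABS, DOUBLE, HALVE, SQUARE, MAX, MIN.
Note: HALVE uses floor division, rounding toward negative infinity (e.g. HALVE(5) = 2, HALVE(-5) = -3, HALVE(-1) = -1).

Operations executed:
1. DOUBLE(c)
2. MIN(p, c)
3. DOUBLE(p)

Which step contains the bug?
Step 3

Trace with buggy code:
Initial: c=-4, p=1
After step 1: c=-8, p=1
After step 2: c=-8, p=-8
After step 3: c=-8, p=-16
Actual final c=-8, p=-16 ≠ expected c=-8, p=-8.
Step 3 is the only position where a single-operation replacement can produce the expected result.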